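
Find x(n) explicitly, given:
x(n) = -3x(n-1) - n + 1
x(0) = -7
First-order linear with linear forcing.
Homogeneous solution: x_h(n) = A·(-3)^n.
Try particular x_p(n) = pn + q. Substituting:
  pn + q = -3(p(n-1) + q) - n + 1.
Matching the n-coefficient: p = -3p - 1 ⇒ p = - \frac{1}{4}.
Matching constants: q = 3p - 3q + 1 ⇒ q = \frac{1}{16}.
General: x(n) = A·(-3)^n - \frac{n}{4} + \frac{1}{16}.
Apply x(0) = -7: A + \frac{1}{16} = -7 ⇒ A = - \frac{113}{16}.
So x(n) = - \frac{113 \left(-3\right)^{n}}{16} - \frac{n}{4} + \frac{1}{16}.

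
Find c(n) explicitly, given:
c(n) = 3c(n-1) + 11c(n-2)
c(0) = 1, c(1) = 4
Characteristic equation: x² - 3x - 11 = 0.
Discriminant Δ = (3)² + 4·(11) = 53.
Roots r₁,₂ = (3 ± √53)/2, so r₁ = \frac{3}{2} + \frac{\sqrt{53}}{2}, r₂ = \frac{3}{2} - \frac{\sqrt{53}}{2}.
General solution: c(n) = A·r₁^n + B·r₂^n.
From the initial conditions, A + B = 1 and r₁A + r₂B = 4.
Since r₁ - r₂ = √53: A = (4 - (1)r₂)/√53 = \frac{5 \sqrt{53}}{106} + \frac{1}{2}, and B = 1 - A = \frac{1}{2} - \frac{5 \sqrt{53}}{106}.
So c(n) = \left(\frac{5 \sqrt{53}}{106} + \frac{1}{2}\right)\left(\frac{3}{2} + \frac{\sqrt{53}}{2}\right)^n + \left(\frac{1}{2} - \frac{5 \sqrt{53}}{106}\right)\left(\frac{3}{2} - \frac{\sqrt{53}}{2}\right)^n.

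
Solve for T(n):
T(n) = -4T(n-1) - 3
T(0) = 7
First-order linear non-homogeneous.
Homogeneous solution: T_h(n) = A·(-4)^n.
Try constant particular solution T_p = K: K = -4K - 3 ⇒ K = - \frac{3}{5}.
General: T(n) = A·(-4)^n - \frac{3}{5}.
Apply T(0) = 7: A - \frac{3}{5} = 7 ⇒ A = \frac{38}{5}.
So T(n) = \frac{38 \left(-4\right)^{n}}{5} - \frac{3}{5}.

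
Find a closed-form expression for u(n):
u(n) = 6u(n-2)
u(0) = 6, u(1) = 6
Characteristic equation: x² - 6 = 0.
Discriminant Δ = (0)² + 4·(6) = 24.
Roots r₁,₂ = (0 ± √24)/2, so r₁ = \sqrt{6}, r₂ = - \sqrt{6}.
General solution: u(n) = A·r₁^n + B·r₂^n.
From the initial conditions, A + B = 6 and r₁A + r₂B = 6.
Since r₁ - r₂ = √24: A = (6 - (6)r₂)/√24 = \frac{\sqrt{6}}{2} + 3, and B = 6 - A = 3 - \frac{\sqrt{6}}{2}.
So u(n) = \left(\frac{\sqrt{6}}{2} + 3\right)\left(\sqrt{6}\right)^n + \left(3 - \frac{\sqrt{6}}{2}\right)\left(- \sqrt{6}\right)^n.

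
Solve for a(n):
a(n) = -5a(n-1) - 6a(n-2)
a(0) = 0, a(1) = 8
Characteristic equation: x² + 5x + 6 = 0, which factors as (x - (-3))(x - (-2)) = 0.
Roots r₁ = -3, r₂ = -2 (distinct).
General solution: a(n) = A·(-3)^n + B·(-2)^n.
From a(0) = 0: A + B = 0.
From a(1) = 8: -3A - 2B = 8.
Solving: A = -8, B = 8.
So a(n) = 8 \left(-2\right)^{n} - 8 \left(-3\right)^{n}.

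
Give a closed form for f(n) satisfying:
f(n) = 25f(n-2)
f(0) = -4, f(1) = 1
Characteristic equation: x² - 25 = 0, which factors as (x - (5))(x - (-5)) = 0.
Roots r₁ = 5, r₂ = -5 (distinct).
General solution: f(n) = A·(5)^n + B·(-5)^n.
From f(0) = -4: A + B = -4.
From f(1) = 1: 5A - 5B = 1.
Solving: A = - \frac{19}{10}, B = - \frac{21}{10}.
So f(n) = - \frac{21 \left(-5\right)^{n}}{10} - \frac{19 \cdot 5^{n}}{10}.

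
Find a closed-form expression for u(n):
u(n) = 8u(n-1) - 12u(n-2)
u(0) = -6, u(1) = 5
Characteristic equation: x² - 8x + 12 = 0, which factors as (x - (6))(x - (2)) = 0.
Roots r₁ = 6, r₂ = 2 (distinct).
General solution: u(n) = A·(6)^n + B·(2)^n.
From u(0) = -6: A + B = -6.
From u(1) = 5: 6A + 2B = 5.
Solving: A = \frac{17}{4}, B = - \frac{41}{4}.
So u(n) = - \frac{41 \cdot 2^{n}}{4} + \frac{17 \cdot 6^{n}}{4}.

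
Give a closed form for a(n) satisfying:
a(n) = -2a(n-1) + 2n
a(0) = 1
First-order linear with linear forcing.
Homogeneous solution: a_h(n) = A·(-2)^n.
Try particular a_p(n) = pn + q. Substituting:
  pn + q = -2(p(n-1) + q) + 2n.
Matching the n-coefficient: p = -2p + 2 ⇒ p = \frac{2}{3}.
Matching constants: q = 2p - 2q ⇒ q = \frac{4}{9}.
General: a(n) = A·(-2)^n + \frac{2 n}{3} + \frac{4}{9}.
Apply a(0) = 1: A + \frac{4}{9} = 1 ⇒ A = \frac{5}{9}.
So a(n) = \frac{5 \left(-2\right)^{n}}{9} + \frac{2 n}{3} + \frac{4}{9}.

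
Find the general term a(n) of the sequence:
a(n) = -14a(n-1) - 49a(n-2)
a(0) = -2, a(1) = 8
Characteristic equation: x² + 14x + 49 = 0, which is (x - (-7))².
Repeated root r = -7.
General solution: a(n) = (A + Bn)·(-7)^n.
From a(0) = -2: A = -2.
From a(1) = 8: (A + B)·(-7) = 8 ⇒ B = \frac{6}{7}.
So a(n) = \left(\frac{6 n}{7} - 2\right) \cdot (-7)^n.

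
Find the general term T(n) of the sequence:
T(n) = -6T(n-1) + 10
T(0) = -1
First-order linear non-homogeneous.
Homogeneous solution: T_h(n) = A·(-6)^n.
Try constant particular solution T_p = K: K = -6K + 10 ⇒ K = \frac{10}{7}.
General: T(n) = A·(-6)^n + \frac{10}{7}.
Apply T(0) = -1: A + \frac{10}{7} = -1 ⇒ A = - \frac{17}{7}.
So T(n) = \frac{10}{7} - \frac{17 \left(-6\right)^{n}}{7}.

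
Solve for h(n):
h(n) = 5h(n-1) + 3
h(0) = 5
First-order linear non-homogeneous.
Homogeneous solution: h_h(n) = A·(5)^n.
Try constant particular solution h_p = K: K = 5K + 3 ⇒ K = - \frac{3}{4}.
General: h(n) = A·(5)^n - \frac{3}{4}.
Apply h(0) = 5: A - \frac{3}{4} = 5 ⇒ A = \frac{23}{4}.
So h(n) = \frac{23 \cdot 5^{n}}{4} - \frac{3}{4}.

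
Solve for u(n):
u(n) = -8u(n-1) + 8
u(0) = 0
First-order linear non-homogeneous.
Homogeneous solution: u_h(n) = A·(-8)^n.
Try constant particular solution u_p = K: K = -8K + 8 ⇒ K = \frac{8}{9}.
General: u(n) = A·(-8)^n + \frac{8}{9}.
Apply u(0) = 0: A + \frac{8}{9} = 0 ⇒ A = - \frac{8}{9}.
So u(n) = \frac{8}{9} - \frac{8 \left(-8\right)^{n}}{9}.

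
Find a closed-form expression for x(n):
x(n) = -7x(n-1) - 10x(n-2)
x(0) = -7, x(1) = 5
Characteristic equation: x² + 7x + 10 = 0, which factors as (x - (-2))(x - (-5)) = 0.
Roots r₁ = -2, r₂ = -5 (distinct).
General solution: x(n) = A·(-2)^n + B·(-5)^n.
From x(0) = -7: A + B = -7.
From x(1) = 5: -2A - 5B = 5.
Solving: A = -10, B = 3.
So x(n) = - 10 \left(-2\right)^{n} + 3 \left(-5\right)^{n}.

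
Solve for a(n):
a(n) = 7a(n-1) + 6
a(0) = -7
First-order linear non-homogeneous.
Homogeneous solution: a_h(n) = A·(7)^n.
Try constant particular solution a_p = K: K = 7K + 6 ⇒ K = -1.
General: a(n) = A·(7)^n - 1.
Apply a(0) = -7: A - 1 = -7 ⇒ A = -6.
So a(n) = - 6 \cdot 7^{n} - 1.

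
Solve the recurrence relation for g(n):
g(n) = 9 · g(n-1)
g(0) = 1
Pure geometric recurrence with ratio 9.
By induction g(n) = g(0) · (9)^n = 9^{n}.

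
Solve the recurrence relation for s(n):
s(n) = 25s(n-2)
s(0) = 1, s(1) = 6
Characteristic equation: x² - 25 = 0, which factors as (x - (-5))(x - (5)) = 0.
Roots r₁ = -5, r₂ = 5 (distinct).
General solution: s(n) = A·(-5)^n + B·(5)^n.
From s(0) = 1: A + B = 1.
From s(1) = 6: -5A + 5B = 6.
Solving: A = - \frac{1}{10}, B = \frac{11}{10}.
So s(n) = - \frac{\left(-5\right)^{n}}{10} + \frac{11 \cdot 5^{n}}{10}.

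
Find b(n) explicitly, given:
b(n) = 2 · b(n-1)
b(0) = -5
Pure geometric recurrence with ratio 2.
By induction b(n) = b(0) · (2)^n = - 5 \cdot 2^{n}.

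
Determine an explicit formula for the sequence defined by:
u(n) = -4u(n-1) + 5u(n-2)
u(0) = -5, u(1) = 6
Characteristic equation: x² + 4x - 5 = 0, which factors as (x - (-5))(x - (1)) = 0.
Roots r₁ = -5, r₂ = 1 (distinct).
General solution: u(n) = A·(-5)^n + B·(1)^n.
From u(0) = -5: A + B = -5.
From u(1) = 6: -5A + B = 6.
Solving: A = - \frac{11}{6}, B = - \frac{19}{6}.
So u(n) = - \frac{11 \left(-5\right)^{n}}{6} - \frac{19}{6}.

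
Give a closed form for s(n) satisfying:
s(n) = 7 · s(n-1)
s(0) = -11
Pure geometric recurrence with ratio 7.
By induction s(n) = s(0) · (7)^n = - 11 \cdot 7^{n}.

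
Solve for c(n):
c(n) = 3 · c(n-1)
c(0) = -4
Pure geometric recurrence with ratio 3.
By induction c(n) = c(0) · (3)^n = - 4 \cdot 3^{n}.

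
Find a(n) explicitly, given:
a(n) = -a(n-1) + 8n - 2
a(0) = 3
First-order linear with linear forcing.
Homogeneous solution: a_h(n) = A·(-1)^n.
Try particular a_p(n) = pn + q. Substituting:
  pn + q = -(p(n-1) + q) + 8n - 2.
Matching the n-coefficient: p = -p + 8 ⇒ p = 4.
Matching constants: q = p - q - 2 ⇒ q = 1.
General: a(n) = A·(-1)^n + 4 n + 1.
Apply a(0) = 3: A + 1 = 3 ⇒ A = 2.
So a(n) = 2 \left(-1\right)^{n} + 4 n + 1.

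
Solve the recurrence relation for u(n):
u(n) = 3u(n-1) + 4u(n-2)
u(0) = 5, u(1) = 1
Characteristic equation: x² - 3x - 4 = 0, which factors as (x - (4))(x - (-1)) = 0.
Roots r₁ = 4, r₂ = -1 (distinct).
General solution: u(n) = A·(4)^n + B·(-1)^n.
From u(0) = 5: A + B = 5.
From u(1) = 1: 4A - B = 1.
Solving: A = \frac{6}{5}, B = \frac{19}{5}.
So u(n) = \frac{19 \left(-1\right)^{n}}{5} + \frac{6 \cdot 4^{n}}{5}.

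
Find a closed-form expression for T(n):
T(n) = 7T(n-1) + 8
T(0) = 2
First-order linear non-homogeneous.
Homogeneous solution: T_h(n) = A·(7)^n.
Try constant particular solution T_p = K: K = 7K + 8 ⇒ K = - \frac{4}{3}.
General: T(n) = A·(7)^n - \frac{4}{3}.
Apply T(0) = 2: A - \frac{4}{3} = 2 ⇒ A = \frac{10}{3}.
So T(n) = \frac{10 \cdot 7^{n}}{3} - \frac{4}{3}.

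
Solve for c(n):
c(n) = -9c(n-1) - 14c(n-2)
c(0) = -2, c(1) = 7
Characteristic equation: x² + 9x + 14 = 0, which factors as (x - (-7))(x - (-2)) = 0.
Roots r₁ = -7, r₂ = -2 (distinct).
General solution: c(n) = A·(-7)^n + B·(-2)^n.
From c(0) = -2: A + B = -2.
From c(1) = 7: -7A - 2B = 7.
Solving: A = - \frac{3}{5}, B = - \frac{7}{5}.
So c(n) = - \frac{7 \left(-2\right)^{n}}{5} - \frac{3 \left(-7\right)^{n}}{5}.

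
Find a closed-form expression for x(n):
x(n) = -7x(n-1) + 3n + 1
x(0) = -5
First-order linear with linear forcing.
Homogeneous solution: x_h(n) = A·(-7)^n.
Try particular x_p(n) = pn + q. Substituting:
  pn + q = -7(p(n-1) + q) + 3n + 1.
Matching the n-coefficient: p = -7p + 3 ⇒ p = \frac{3}{8}.
Matching constants: q = 7p - 7q + 1 ⇒ q = \frac{29}{64}.
General: x(n) = A·(-7)^n + \frac{3 n}{8} + \frac{29}{64}.
Apply x(0) = -5: A + \frac{29}{64} = -5 ⇒ A = - \frac{349}{64}.
So x(n) = - \frac{349 \left(-7\right)^{n}}{64} + \frac{3 n}{8} + \frac{29}{64}.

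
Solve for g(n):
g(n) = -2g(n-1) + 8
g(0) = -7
First-order linear non-homogeneous.
Homogeneous solution: g_h(n) = A·(-2)^n.
Try constant particular solution g_p = K: K = -2K + 8 ⇒ K = \frac{8}{3}.
General: g(n) = A·(-2)^n + \frac{8}{3}.
Apply g(0) = -7: A + \frac{8}{3} = -7 ⇒ A = - \frac{29}{3}.
So g(n) = \frac{8}{3} - \frac{29 \left(-2\right)^{n}}{3}.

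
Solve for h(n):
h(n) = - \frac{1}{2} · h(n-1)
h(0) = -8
Pure geometric recurrence with ratio - \frac{1}{2}.
By induction h(n) = h(0) · (- \frac{1}{2})^n = - 8 \left(- \frac{1}{2}\right)^{n}.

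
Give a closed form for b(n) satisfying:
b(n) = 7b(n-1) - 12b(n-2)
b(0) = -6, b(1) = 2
Characteristic equation: x² - 7x + 12 = 0, which factors as (x - (3))(x - (4)) = 0.
Roots r₁ = 3, r₂ = 4 (distinct).
General solution: b(n) = A·(3)^n + B·(4)^n.
From b(0) = -6: A + B = -6.
From b(1) = 2: 3A + 4B = 2.
Solving: A = -26, B = 20.
So b(n) = - 26 \cdot 3^{n} + 20 \cdot 4^{n}.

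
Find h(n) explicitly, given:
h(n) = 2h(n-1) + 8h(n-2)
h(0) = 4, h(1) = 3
Characteristic equation: x² - 2x - 8 = 0, which factors as (x - (4))(x - (-2)) = 0.
Roots r₁ = 4, r₂ = -2 (distinct).
General solution: h(n) = A·(4)^n + B·(-2)^n.
From h(0) = 4: A + B = 4.
From h(1) = 3: 4A - 2B = 3.
Solving: A = \frac{11}{6}, B = \frac{13}{6}.
So h(n) = \frac{13 \left(-2\right)^{n}}{6} + \frac{11 \cdot 4^{n}}{6}.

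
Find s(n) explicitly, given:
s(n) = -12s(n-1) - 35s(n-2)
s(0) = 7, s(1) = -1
Characteristic equation: x² + 12x + 35 = 0, which factors as (x - (-5))(x - (-7)) = 0.
Roots r₁ = -5, r₂ = -7 (distinct).
General solution: s(n) = A·(-5)^n + B·(-7)^n.
From s(0) = 7: A + B = 7.
From s(1) = -1: -5A - 7B = -1.
Solving: A = 24, B = -17.
So s(n) = 24 \left(-5\right)^{n} - 17 \left(-7\right)^{n}.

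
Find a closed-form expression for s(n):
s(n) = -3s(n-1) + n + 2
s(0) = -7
First-order linear with linear forcing.
Homogeneous solution: s_h(n) = A·(-3)^n.
Try particular s_p(n) = pn + q. Substituting:
  pn + q = -3(p(n-1) + q) + n + 2.
Matching the n-coefficient: p = -3p + 1 ⇒ p = \frac{1}{4}.
Matching constants: q = 3p - 3q + 2 ⇒ q = \frac{11}{16}.
General: s(n) = A·(-3)^n + \frac{n}{4} + \frac{11}{16}.
Apply s(0) = -7: A + \frac{11}{16} = -7 ⇒ A = - \frac{123}{16}.
So s(n) = - \frac{123 \left(-3\right)^{n}}{16} + \frac{n}{4} + \frac{11}{16}.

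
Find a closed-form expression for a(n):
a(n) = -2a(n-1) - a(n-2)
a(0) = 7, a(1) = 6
Characteristic equation: x² + 2x + 1 = 0, which is (x - (-1))².
Repeated root r = -1.
General solution: a(n) = (A + Bn)·(-1)^n.
From a(0) = 7: A = 7.
From a(1) = 6: (A + B)·(-1) = 6 ⇒ B = -13.
So a(n) = \left(7 - 13 n\right) \cdot (-1)^n.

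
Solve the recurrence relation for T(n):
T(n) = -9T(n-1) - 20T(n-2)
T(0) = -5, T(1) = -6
Characteristic equation: x² + 9x + 20 = 0, which factors as (x - (-5))(x - (-4)) = 0.
Roots r₁ = -5, r₂ = -4 (distinct).
General solution: T(n) = A·(-5)^n + B·(-4)^n.
From T(0) = -5: A + B = -5.
From T(1) = -6: -5A - 4B = -6.
Solving: A = 26, B = -31.
So T(n) = - 31 \left(-4\right)^{n} + 26 \left(-5\right)^{n}.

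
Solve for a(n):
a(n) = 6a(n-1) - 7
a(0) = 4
First-order linear non-homogeneous.
Homogeneous solution: a_h(n) = A·(6)^n.
Try constant particular solution a_p = K: K = 6K - 7 ⇒ K = \frac{7}{5}.
General: a(n) = A·(6)^n + \frac{7}{5}.
Apply a(0) = 4: A + \frac{7}{5} = 4 ⇒ A = \frac{13}{5}.
So a(n) = \frac{13 \cdot 6^{n}}{5} + \frac{7}{5}.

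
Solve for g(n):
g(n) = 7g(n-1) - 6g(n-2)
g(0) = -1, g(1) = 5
Characteristic equation: x² - 7x + 6 = 0, which factors as (x - (6))(x - (1)) = 0.
Roots r₁ = 6, r₂ = 1 (distinct).
General solution: g(n) = A·(6)^n + B·(1)^n.
From g(0) = -1: A + B = -1.
From g(1) = 5: 6A + B = 5.
Solving: A = \frac{6}{5}, B = - \frac{11}{5}.
So g(n) = \frac{6 \cdot 6^{n}}{5} - \frac{11}{5}.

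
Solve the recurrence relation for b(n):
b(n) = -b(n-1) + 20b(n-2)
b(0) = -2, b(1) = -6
Characteristic equation: x² + x - 20 = 0, which factors as (x - (4))(x - (-5)) = 0.
Roots r₁ = 4, r₂ = -5 (distinct).
General solution: b(n) = A·(4)^n + B·(-5)^n.
From b(0) = -2: A + B = -2.
From b(1) = -6: 4A - 5B = -6.
Solving: A = - \frac{16}{9}, B = - \frac{2}{9}.
So b(n) = - \frac{2 \left(-5\right)^{n}}{9} - \frac{16 \cdot 4^{n}}{9}.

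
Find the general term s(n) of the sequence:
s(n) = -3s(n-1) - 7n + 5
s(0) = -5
First-order linear with linear forcing.
Homogeneous solution: s_h(n) = A·(-3)^n.
Try particular s_p(n) = pn + q. Substituting:
  pn + q = -3(p(n-1) + q) - 7n + 5.
Matching the n-coefficient: p = -3p - 7 ⇒ p = - \frac{7}{4}.
Matching constants: q = 3p - 3q + 5 ⇒ q = - \frac{1}{16}.
General: s(n) = A·(-3)^n - \frac{7 n}{4} - \frac{1}{16}.
Apply s(0) = -5: A - \frac{1}{16} = -5 ⇒ A = - \frac{79}{16}.
So s(n) = - \frac{79 \left(-3\right)^{n}}{16} - \frac{7 n}{4} - \frac{1}{16}.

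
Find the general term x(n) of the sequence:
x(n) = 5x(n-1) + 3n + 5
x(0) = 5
First-order linear with linear forcing.
Homogeneous solution: x_h(n) = A·(5)^n.
Try particular x_p(n) = pn + q. Substituting:
  pn + q = 5(p(n-1) + q) + 3n + 5.
Matching the n-coefficient: p = 5p + 3 ⇒ p = - \frac{3}{4}.
Matching constants: q = -5p + 5q + 5 ⇒ q = - \frac{35}{16}.
General: x(n) = A·(5)^n - \frac{3 n}{4} - \frac{35}{16}.
Apply x(0) = 5: A - \frac{35}{16} = 5 ⇒ A = \frac{115}{16}.
So x(n) = \frac{115 \cdot 5^{n}}{16} - \frac{3 n}{4} - \frac{35}{16}.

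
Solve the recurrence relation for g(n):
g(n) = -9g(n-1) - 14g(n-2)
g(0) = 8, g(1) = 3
Characteristic equation: x² + 9x + 14 = 0, which factors as (x - (-7))(x - (-2)) = 0.
Roots r₁ = -7, r₂ = -2 (distinct).
General solution: g(n) = A·(-7)^n + B·(-2)^n.
From g(0) = 8: A + B = 8.
From g(1) = 3: -7A - 2B = 3.
Solving: A = - \frac{19}{5}, B = \frac{59}{5}.
So g(n) = \frac{59 \left(-2\right)^{n}}{5} - \frac{19 \left(-7\right)^{n}}{5}.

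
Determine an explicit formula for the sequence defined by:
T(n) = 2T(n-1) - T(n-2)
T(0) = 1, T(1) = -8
Characteristic equation: x² - 2x + 1 = 0, which is (x - (1))².
Repeated root r = 1.
General solution: T(n) = (A + Bn)·(1)^n.
From T(0) = 1: A = 1.
From T(1) = -8: (A + B)·(1) = -8 ⇒ B = -9.
So T(n) = \left(1 - 9 n\right) \cdot (1)^n.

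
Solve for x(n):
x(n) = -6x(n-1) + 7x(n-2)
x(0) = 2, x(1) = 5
Characteristic equation: x² + 6x - 7 = 0, which factors as (x - (1))(x - (-7)) = 0.
Roots r₁ = 1, r₂ = -7 (distinct).
General solution: x(n) = A·(1)^n + B·(-7)^n.
From x(0) = 2: A + B = 2.
From x(1) = 5: A - 7B = 5.
Solving: A = \frac{19}{8}, B = - \frac{3}{8}.
So x(n) = \frac{19}{8} - \frac{3 \left(-7\right)^{n}}{8}.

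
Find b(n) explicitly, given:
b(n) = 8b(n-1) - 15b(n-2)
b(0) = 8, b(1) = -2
Characteristic equation: x² - 8x + 15 = 0, which factors as (x - (3))(x - (5)) = 0.
Roots r₁ = 3, r₂ = 5 (distinct).
General solution: b(n) = A·(3)^n + B·(5)^n.
From b(0) = 8: A + B = 8.
From b(1) = -2: 3A + 5B = -2.
Solving: A = 21, B = -13.
So b(n) = 21 \cdot 3^{n} - 13 \cdot 5^{n}.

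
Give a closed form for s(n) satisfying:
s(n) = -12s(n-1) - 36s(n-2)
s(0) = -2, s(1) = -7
Characteristic equation: x² + 12x + 36 = 0, which is (x - (-6))².
Repeated root r = -6.
General solution: s(n) = (A + Bn)·(-6)^n.
From s(0) = -2: A = -2.
From s(1) = -7: (A + B)·(-6) = -7 ⇒ B = \frac{19}{6}.
So s(n) = \left(\frac{19 n}{6} - 2\right) \cdot (-6)^n.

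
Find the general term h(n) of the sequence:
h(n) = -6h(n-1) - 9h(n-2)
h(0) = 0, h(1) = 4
Characteristic equation: x² + 6x + 9 = 0, which is (x - (-3))².
Repeated root r = -3.
General solution: h(n) = (A + Bn)·(-3)^n.
From h(0) = 0: A = 0.
From h(1) = 4: (A + B)·(-3) = 4 ⇒ B = - \frac{4}{3}.
So h(n) = \left(- \frac{4 n}{3}\right) \cdot (-3)^n.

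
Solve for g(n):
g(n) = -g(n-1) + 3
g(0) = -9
First-order linear non-homogeneous.
Homogeneous solution: g_h(n) = A·(-1)^n.
Try constant particular solution g_p = K: K = -K + 3 ⇒ K = \frac{3}{2}.
General: g(n) = A·(-1)^n + \frac{3}{2}.
Apply g(0) = -9: A + \frac{3}{2} = -9 ⇒ A = - \frac{21}{2}.
So g(n) = \frac{3}{2} - \frac{21 \left(-1\right)^{n}}{2}.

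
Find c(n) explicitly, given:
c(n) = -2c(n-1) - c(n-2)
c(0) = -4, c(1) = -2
Characteristic equation: x² + 2x + 1 = 0, which is (x - (-1))².
Repeated root r = -1.
General solution: c(n) = (A + Bn)·(-1)^n.
From c(0) = -4: A = -4.
From c(1) = -2: (A + B)·(-1) = -2 ⇒ B = 6.
So c(n) = \left(6 n - 4\right) \cdot (-1)^n.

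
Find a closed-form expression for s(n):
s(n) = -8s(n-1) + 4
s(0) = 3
First-order linear non-homogeneous.
Homogeneous solution: s_h(n) = A·(-8)^n.
Try constant particular solution s_p = K: K = -8K + 4 ⇒ K = \frac{4}{9}.
General: s(n) = A·(-8)^n + \frac{4}{9}.
Apply s(0) = 3: A + \frac{4}{9} = 3 ⇒ A = \frac{23}{9}.
So s(n) = \frac{23 \left(-8\right)^{n}}{9} + \frac{4}{9}.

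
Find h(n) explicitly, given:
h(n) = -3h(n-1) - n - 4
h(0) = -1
First-order linear with linear forcing.
Homogeneous solution: h_h(n) = A·(-3)^n.
Try particular h_p(n) = pn + q. Substituting:
  pn + q = -3(p(n-1) + q) - n - 4.
Matching the n-coefficient: p = -3p - 1 ⇒ p = - \frac{1}{4}.
Matching constants: q = 3p - 3q - 4 ⇒ q = - \frac{19}{16}.
General: h(n) = A·(-3)^n - \frac{n}{4} - \frac{19}{16}.
Apply h(0) = -1: A - \frac{19}{16} = -1 ⇒ A = \frac{3}{16}.
So h(n) = \frac{3 \left(-3\right)^{n}}{16} - \frac{n}{4} - \frac{19}{16}.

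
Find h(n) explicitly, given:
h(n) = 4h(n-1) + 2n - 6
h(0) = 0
First-order linear with linear forcing.
Homogeneous solution: h_h(n) = A·(4)^n.
Try particular h_p(n) = pn + q. Substituting:
  pn + q = 4(p(n-1) + q) + 2n - 6.
Matching the n-coefficient: p = 4p + 2 ⇒ p = - \frac{2}{3}.
Matching constants: q = -4p + 4q - 6 ⇒ q = \frac{10}{9}.
General: h(n) = A·(4)^n - \frac{2 n}{3} + \frac{10}{9}.
Apply h(0) = 0: A + \frac{10}{9} = 0 ⇒ A = - \frac{10}{9}.
So h(n) = - \frac{10 \cdot 4^{n}}{9} - \frac{2 n}{3} + \frac{10}{9}.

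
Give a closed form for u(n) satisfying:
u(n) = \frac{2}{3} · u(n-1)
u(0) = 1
Pure geometric recurrence with ratio \frac{2}{3}.
By induction u(n) = u(0) · (\frac{2}{3})^n = \left(\frac{2}{3}\right)^{n}.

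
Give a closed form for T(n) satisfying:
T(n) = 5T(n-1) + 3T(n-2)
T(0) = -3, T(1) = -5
Characteristic equation: x² - 5x - 3 = 0.
Discriminant Δ = (5)² + 4·(3) = 37.
Roots r₁,₂ = (5 ± √37)/2, so r₁ = \frac{5}{2} + \frac{\sqrt{37}}{2}, r₂ = \frac{5}{2} - \frac{\sqrt{37}}{2}.
General solution: T(n) = A·r₁^n + B·r₂^n.
From the initial conditions, A + B = -3 and r₁A + r₂B = -5.
Since r₁ - r₂ = √37: A = (-5 - (-3)r₂)/√37 = - \frac{3}{2} + \frac{5 \sqrt{37}}{74}, and B = -3 - A = - \frac{3}{2} - \frac{5 \sqrt{37}}{74}.
So T(n) = \left(- \frac{3}{2} + \frac{5 \sqrt{37}}{74}\right)\left(\frac{5}{2} + \frac{\sqrt{37}}{2}\right)^n + \left(- \frac{3}{2} - \frac{5 \sqrt{37}}{74}\right)\left(\frac{5}{2} - \frac{\sqrt{37}}{2}\right)^n.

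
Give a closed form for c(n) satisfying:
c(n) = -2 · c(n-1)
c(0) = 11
Pure geometric recurrence with ratio -2.
By induction c(n) = c(0) · (-2)^n = 11 \left(-2\right)^{n}.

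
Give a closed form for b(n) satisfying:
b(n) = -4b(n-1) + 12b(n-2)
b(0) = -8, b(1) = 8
Characteristic equation: x² + 4x - 12 = 0, which factors as (x - (-6))(x - (2)) = 0.
Roots r₁ = -6, r₂ = 2 (distinct).
General solution: b(n) = A·(-6)^n + B·(2)^n.
From b(0) = -8: A + B = -8.
From b(1) = 8: -6A + 2B = 8.
Solving: A = -3, B = -5.
So b(n) = - 3 \left(-6\right)^{n} - 5 \cdot 2^{n}.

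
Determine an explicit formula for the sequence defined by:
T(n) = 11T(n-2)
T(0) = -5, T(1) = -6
Characteristic equation: x² - 11 = 0.
Discriminant Δ = (0)² + 4·(11) = 44.
Roots r₁,₂ = (0 ± √44)/2, so r₁ = \sqrt{11}, r₂ = - \sqrt{11}.
General solution: T(n) = A·r₁^n + B·r₂^n.
From the initial conditions, A + B = -5 and r₁A + r₂B = -6.
Since r₁ - r₂ = √44: A = (-6 - (-5)r₂)/√44 = - \frac{5}{2} - \frac{3 \sqrt{11}}{11}, and B = -5 - A = - \frac{5}{2} + \frac{3 \sqrt{11}}{11}.
So T(n) = \left(- \frac{5}{2} - \frac{3 \sqrt{11}}{11}\right)\left(\sqrt{11}\right)^n + \left(- \frac{5}{2} + \frac{3 \sqrt{11}}{11}\right)\left(- \sqrt{11}\right)^n.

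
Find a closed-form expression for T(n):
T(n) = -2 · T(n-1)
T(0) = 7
Pure geometric recurrence with ratio -2.
By induction T(n) = T(0) · (-2)^n = 7 \left(-2\right)^{n}.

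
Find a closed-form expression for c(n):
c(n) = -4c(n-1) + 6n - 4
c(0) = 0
First-order linear with linear forcing.
Homogeneous solution: c_h(n) = A·(-4)^n.
Try particular c_p(n) = pn + q. Substituting:
  pn + q = -4(p(n-1) + q) + 6n - 4.
Matching the n-coefficient: p = -4p + 6 ⇒ p = \frac{6}{5}.
Matching constants: q = 4p - 4q - 4 ⇒ q = \frac{4}{25}.
General: c(n) = A·(-4)^n + \frac{6 n}{5} + \frac{4}{25}.
Apply c(0) = 0: A + \frac{4}{25} = 0 ⇒ A = - \frac{4}{25}.
So c(n) = - \frac{4 \left(-4\right)^{n}}{25} + \frac{6 n}{5} + \frac{4}{25}.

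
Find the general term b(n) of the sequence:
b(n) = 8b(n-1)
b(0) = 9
This is a homogeneous first-order recurrence with ratio 8.
By induction b(n) = b(0) · (8)^n = 9 \cdot 8^{n}.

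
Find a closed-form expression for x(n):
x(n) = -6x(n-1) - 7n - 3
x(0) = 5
First-order linear with linear forcing.
Homogeneous solution: x_h(n) = A·(-6)^n.
Try particular x_p(n) = pn + q. Substituting:
  pn + q = -6(p(n-1) + q) - 7n - 3.
Matching the n-coefficient: p = -6p - 7 ⇒ p = -1.
Matching constants: q = 6p - 6q - 3 ⇒ q = - \frac{9}{7}.
General: x(n) = A·(-6)^n - n - \frac{9}{7}.
Apply x(0) = 5: A - \frac{9}{7} = 5 ⇒ A = \frac{44}{7}.
So x(n) = \frac{44 \left(-6\right)^{n}}{7} - n - \frac{9}{7}.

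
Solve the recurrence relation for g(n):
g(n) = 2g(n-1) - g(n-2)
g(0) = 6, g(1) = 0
Characteristic equation: x² - 2x + 1 = 0, which is (x - (1))².
Repeated root r = 1.
General solution: g(n) = (A + Bn)·(1)^n.
From g(0) = 6: A = 6.
From g(1) = 0: (A + B)·(1) = 0 ⇒ B = -6.
So g(n) = \left(6 - 6 n\right) \cdot (1)^n.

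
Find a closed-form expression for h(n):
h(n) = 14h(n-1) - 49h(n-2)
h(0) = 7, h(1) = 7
Characteristic equation: x² - 14x + 49 = 0, which is (x - (7))².
Repeated root r = 7.
General solution: h(n) = (A + Bn)·(7)^n.
From h(0) = 7: A = 7.
From h(1) = 7: (A + B)·(7) = 7 ⇒ B = -6.
So h(n) = \left(7 - 6 n\right) \cdot (7)^n.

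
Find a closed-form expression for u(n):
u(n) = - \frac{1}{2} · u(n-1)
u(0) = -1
Pure geometric recurrence with ratio - \frac{1}{2}.
By induction u(n) = u(0) · (- \frac{1}{2})^n = - \left(- \frac{1}{2}\right)^{n}.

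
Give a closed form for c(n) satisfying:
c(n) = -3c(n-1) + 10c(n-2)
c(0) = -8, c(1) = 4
Characteristic equation: x² + 3x - 10 = 0, which factors as (x - (2))(x - (-5)) = 0.
Roots r₁ = 2, r₂ = -5 (distinct).
General solution: c(n) = A·(2)^n + B·(-5)^n.
From c(0) = -8: A + B = -8.
From c(1) = 4: 2A - 5B = 4.
Solving: A = - \frac{36}{7}, B = - \frac{20}{7}.
So c(n) = - \frac{20 \left(-5\right)^{n}}{7} - \frac{36 \cdot 2^{n}}{7}.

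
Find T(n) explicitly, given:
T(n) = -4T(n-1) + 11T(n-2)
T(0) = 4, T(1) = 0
Characteristic equation: x² + 4x - 11 = 0.
Discriminant Δ = (-4)² + 4·(11) = 60.
Roots r₁,₂ = (-4 ± √60)/2, so r₁ = -2 + \sqrt{15}, r₂ = - \sqrt{15} - 2.
General solution: T(n) = A·r₁^n + B·r₂^n.
From the initial conditions, A + B = 4 and r₁A + r₂B = 0.
Since r₁ - r₂ = √60: A = (0 - (4)r₂)/√60 = \frac{4 \sqrt{15}}{15} + 2, and B = 4 - A = 2 - \frac{4 \sqrt{15}}{15}.
So T(n) = \left(\frac{4 \sqrt{15}}{15} + 2\right)\left(-2 + \sqrt{15}\right)^n + \left(2 - \frac{4 \sqrt{15}}{15}\right)\left(- \sqrt{15} - 2\right)^n.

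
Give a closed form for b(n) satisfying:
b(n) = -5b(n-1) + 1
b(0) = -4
First-order linear non-homogeneous.
Homogeneous solution: b_h(n) = A·(-5)^n.
Try constant particular solution b_p = K: K = -5K + 1 ⇒ K = \frac{1}{6}.
General: b(n) = A·(-5)^n + \frac{1}{6}.
Apply b(0) = -4: A + \frac{1}{6} = -4 ⇒ A = - \frac{25}{6}.
So b(n) = \frac{1}{6} - \frac{25 \left(-5\right)^{n}}{6}.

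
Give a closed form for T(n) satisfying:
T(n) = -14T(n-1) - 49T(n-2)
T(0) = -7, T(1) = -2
Characteristic equation: x² + 14x + 49 = 0, which is (x - (-7))².
Repeated root r = -7.
General solution: T(n) = (A + Bn)·(-7)^n.
From T(0) = -7: A = -7.
From T(1) = -2: (A + B)·(-7) = -2 ⇒ B = \frac{51}{7}.
So T(n) = \left(\frac{51 n}{7} - 7\right) \cdot (-7)^n.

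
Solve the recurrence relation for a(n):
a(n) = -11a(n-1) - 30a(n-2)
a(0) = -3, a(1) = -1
Characteristic equation: x² + 11x + 30 = 0, which factors as (x - (-5))(x - (-6)) = 0.
Roots r₁ = -5, r₂ = -6 (distinct).
General solution: a(n) = A·(-5)^n + B·(-6)^n.
From a(0) = -3: A + B = -3.
From a(1) = -1: -5A - 6B = -1.
Solving: A = -19, B = 16.
So a(n) = - 19 \left(-5\right)^{n} + 16 \left(-6\right)^{n}.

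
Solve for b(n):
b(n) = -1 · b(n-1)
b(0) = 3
Pure geometric recurrence with ratio -1.
By induction b(n) = b(0) · (-1)^n = 3 \left(-1\right)^{n}.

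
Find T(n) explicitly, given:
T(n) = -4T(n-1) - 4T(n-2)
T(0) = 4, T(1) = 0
Characteristic equation: x² + 4x + 4 = 0, which is (x - (-2))².
Repeated root r = -2.
General solution: T(n) = (A + Bn)·(-2)^n.
From T(0) = 4: A = 4.
From T(1) = 0: (A + B)·(-2) = 0 ⇒ B = -4.
So T(n) = \left(4 - 4 n\right) \cdot (-2)^n.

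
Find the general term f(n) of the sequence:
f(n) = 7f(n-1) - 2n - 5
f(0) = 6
First-order linear with linear forcing.
Homogeneous solution: f_h(n) = A·(7)^n.
Try particular f_p(n) = pn + q. Substituting:
  pn + q = 7(p(n-1) + q) - 2n - 5.
Matching the n-coefficient: p = 7p - 2 ⇒ p = \frac{1}{3}.
Matching constants: q = -7p + 7q - 5 ⇒ q = \frac{11}{9}.
General: f(n) = A·(7)^n + \frac{n}{3} + \frac{11}{9}.
Apply f(0) = 6: A + \frac{11}{9} = 6 ⇒ A = \frac{43}{9}.
So f(n) = \frac{43 \cdot 7^{n}}{9} + \frac{n}{3} + \frac{11}{9}.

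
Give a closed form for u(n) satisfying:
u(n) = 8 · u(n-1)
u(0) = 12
Pure geometric recurrence with ratio 8.
By induction u(n) = u(0) · (8)^n = 12 \cdot 8^{n}.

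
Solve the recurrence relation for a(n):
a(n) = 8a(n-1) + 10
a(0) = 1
First-order linear non-homogeneous.
Homogeneous solution: a_h(n) = A·(8)^n.
Try constant particular solution a_p = K: K = 8K + 10 ⇒ K = - \frac{10}{7}.
General: a(n) = A·(8)^n - \frac{10}{7}.
Apply a(0) = 1: A - \frac{10}{7} = 1 ⇒ A = \frac{17}{7}.
So a(n) = \frac{17 \cdot 8^{n}}{7} - \frac{10}{7}.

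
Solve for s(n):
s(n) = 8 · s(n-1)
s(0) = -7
Pure geometric recurrence with ratio 8.
By induction s(n) = s(0) · (8)^n = - 7 \cdot 8^{n}.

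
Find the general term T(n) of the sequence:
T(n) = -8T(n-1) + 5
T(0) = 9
First-order linear non-homogeneous.
Homogeneous solution: T_h(n) = A·(-8)^n.
Try constant particular solution T_p = K: K = -8K + 5 ⇒ K = \frac{5}{9}.
General: T(n) = A·(-8)^n + \frac{5}{9}.
Apply T(0) = 9: A + \frac{5}{9} = 9 ⇒ A = \frac{76}{9}.
So T(n) = \frac{76 \left(-8\right)^{n}}{9} + \frac{5}{9}.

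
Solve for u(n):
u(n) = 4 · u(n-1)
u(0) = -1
Pure geometric recurrence with ratio 4.
By induction u(n) = u(0) · (4)^n = - 4^{n}.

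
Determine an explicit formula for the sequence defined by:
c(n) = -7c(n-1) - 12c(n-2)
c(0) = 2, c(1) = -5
Characteristic equation: x² + 7x + 12 = 0, which factors as (x - (-4))(x - (-3)) = 0.
Roots r₁ = -4, r₂ = -3 (distinct).
General solution: c(n) = A·(-4)^n + B·(-3)^n.
From c(0) = 2: A + B = 2.
From c(1) = -5: -4A - 3B = -5.
Solving: A = -1, B = 3.
So c(n) = 3 \left(-3\right)^{n} - \left(-4\right)^{n}.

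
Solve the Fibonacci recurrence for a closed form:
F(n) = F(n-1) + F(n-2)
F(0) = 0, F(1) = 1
This is the Fibonacci sequence.
Characteristic equation: x² - x - 1 = 0; roots r₁ = \frac{1}{2} + \frac{\sqrt{5}}{2}, r₂ = \frac{1}{2} - \frac{\sqrt{5}}{2}.
General: F(n) = A·r₁^n + B·r₂^n. Solving with F(0)=0, F(1)=1 gives A = \frac{\sqrt{5}}{5}, B = - \frac{\sqrt{5}}{5}.
So F(n) = \frac{2^{- n} \sqrt{5} \left(- \left(1 - \sqrt{5}\right)^{n} + \left(1 + \sqrt{5}\right)^{n}\right)}{5}.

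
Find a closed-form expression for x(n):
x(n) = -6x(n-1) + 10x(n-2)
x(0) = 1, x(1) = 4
Characteristic equation: x² + 6x - 10 = 0.
Discriminant Δ = (-6)² + 4·(10) = 76.
Roots r₁,₂ = (-6 ± √76)/2, so r₁ = -3 + \sqrt{19}, r₂ = - \sqrt{19} - 3.
General solution: x(n) = A·r₁^n + B·r₂^n.
From the initial conditions, A + B = 1 and r₁A + r₂B = 4.
Since r₁ - r₂ = √76: A = (4 - (1)r₂)/√76 = \frac{1}{2} + \frac{7 \sqrt{19}}{38}, and B = 1 - A = \frac{1}{2} - \frac{7 \sqrt{19}}{38}.
So x(n) = \left(\frac{1}{2} + \frac{7 \sqrt{19}}{38}\right)\left(-3 + \sqrt{19}\right)^n + \left(\frac{1}{2} - \frac{7 \sqrt{19}}{38}\right)\left(- \sqrt{19} - 3\right)^n.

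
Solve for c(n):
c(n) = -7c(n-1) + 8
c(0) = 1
First-order linear non-homogeneous.
Homogeneous solution: c_h(n) = A·(-7)^n.
Try constant particular solution c_p = K: K = -7K + 8 ⇒ K = 1.
General: c(n) = A·(-7)^n + 1.
Apply c(0) = 1: A + 1 = 1 ⇒ A = 0.
So c(n) = 1.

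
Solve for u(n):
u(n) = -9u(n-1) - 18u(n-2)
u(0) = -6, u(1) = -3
Characteristic equation: x² + 9x + 18 = 0, which factors as (x - (-3))(x - (-6)) = 0.
Roots r₁ = -3, r₂ = -6 (distinct).
General solution: u(n) = A·(-3)^n + B·(-6)^n.
From u(0) = -6: A + B = -6.
From u(1) = -3: -3A - 6B = -3.
Solving: A = -13, B = 7.
So u(n) = - 13 \left(-3\right)^{n} + 7 \left(-6\right)^{n}.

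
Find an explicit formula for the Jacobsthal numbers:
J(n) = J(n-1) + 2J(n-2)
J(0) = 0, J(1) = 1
This is the Jacobsthal sequence.
Characteristic equation: x² - x - 2 = 0; roots r₁ = 2, r₂ = -1.
General: J(n) = A·r₁^n + B·r₂^n. Solving with J(0)=0, J(1)=1 gives A = \frac{1}{3}, B = - \frac{1}{3}.
So J(n) = - \frac{\left(-1\right)^{n}}{3} + \frac{2^{n}}{3}.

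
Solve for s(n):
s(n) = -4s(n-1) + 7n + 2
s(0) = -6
First-order linear with linear forcing.
Homogeneous solution: s_h(n) = A·(-4)^n.
Try particular s_p(n) = pn + q. Substituting:
  pn + q = -4(p(n-1) + q) + 7n + 2.
Matching the n-coefficient: p = -4p + 7 ⇒ p = \frac{7}{5}.
Matching constants: q = 4p - 4q + 2 ⇒ q = \frac{38}{25}.
General: s(n) = A·(-4)^n + \frac{7 n}{5} + \frac{38}{25}.
Apply s(0) = -6: A + \frac{38}{25} = -6 ⇒ A = - \frac{188}{25}.
So s(n) = - \frac{188 \left(-4\right)^{n}}{25} + \frac{7 n}{5} + \frac{38}{25}.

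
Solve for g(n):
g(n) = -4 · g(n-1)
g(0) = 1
Pure geometric recurrence with ratio -4.
By induction g(n) = g(0) · (-4)^n = \left(-4\right)^{n}.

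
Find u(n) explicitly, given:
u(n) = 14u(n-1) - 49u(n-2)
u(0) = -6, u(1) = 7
Characteristic equation: x² - 14x + 49 = 0, which is (x - (7))².
Repeated root r = 7.
General solution: u(n) = (A + Bn)·(7)^n.
From u(0) = -6: A = -6.
From u(1) = 7: (A + B)·(7) = 7 ⇒ B = 7.
So u(n) = \left(7 n - 6\right) \cdot (7)^n.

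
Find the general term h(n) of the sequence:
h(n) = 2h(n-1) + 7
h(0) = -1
First-order linear non-homogeneous.
Homogeneous solution: h_h(n) = A·(2)^n.
Try constant particular solution h_p = K: K = 2K + 7 ⇒ K = -7.
General: h(n) = A·(2)^n - 7.
Apply h(0) = -1: A - 7 = -1 ⇒ A = 6.
So h(n) = 6 \cdot 2^{n} - 7.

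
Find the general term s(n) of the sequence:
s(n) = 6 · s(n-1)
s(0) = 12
Pure geometric recurrence with ratio 6.
By induction s(n) = s(0) · (6)^n = 12 \cdot 6^{n}.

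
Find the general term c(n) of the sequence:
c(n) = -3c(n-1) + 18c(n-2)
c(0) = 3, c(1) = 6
Characteristic equation: x² + 3x - 18 = 0, which factors as (x - (3))(x - (-6)) = 0.
Roots r₁ = 3, r₂ = -6 (distinct).
General solution: c(n) = A·(3)^n + B·(-6)^n.
From c(0) = 3: A + B = 3.
From c(1) = 6: 3A - 6B = 6.
Solving: A = \frac{8}{3}, B = \frac{1}{3}.
So c(n) = \frac{\left(-6\right)^{n}}{3} + \frac{8 \cdot 3^{n}}{3}.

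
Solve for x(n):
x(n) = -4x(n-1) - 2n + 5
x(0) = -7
First-order linear with linear forcing.
Homogeneous solution: x_h(n) = A·(-4)^n.
Try particular x_p(n) = pn + q. Substituting:
  pn + q = -4(p(n-1) + q) - 2n + 5.
Matching the n-coefficient: p = -4p - 2 ⇒ p = - \frac{2}{5}.
Matching constants: q = 4p - 4q + 5 ⇒ q = \frac{17}{25}.
General: x(n) = A·(-4)^n - \frac{2 n}{5} + \frac{17}{25}.
Apply x(0) = -7: A + \frac{17}{25} = -7 ⇒ A = - \frac{192}{25}.
So x(n) = - \frac{192 \left(-4\right)^{n}}{25} - \frac{2 n}{5} + \frac{17}{25}.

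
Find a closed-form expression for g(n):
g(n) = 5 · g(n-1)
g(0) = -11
Pure geometric recurrence with ratio 5.
By induction g(n) = g(0) · (5)^n = - 11 \cdot 5^{n}.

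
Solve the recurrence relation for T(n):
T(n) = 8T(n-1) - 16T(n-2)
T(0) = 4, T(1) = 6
Characteristic equation: x² - 8x + 16 = 0, which is (x - (4))².
Repeated root r = 4.
General solution: T(n) = (A + Bn)·(4)^n.
From T(0) = 4: A = 4.
From T(1) = 6: (A + B)·(4) = 6 ⇒ B = - \frac{5}{2}.
So T(n) = \left(4 - \frac{5 n}{2}\right) \cdot (4)^n.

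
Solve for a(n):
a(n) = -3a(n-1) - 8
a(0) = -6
First-order linear non-homogeneous.
Homogeneous solution: a_h(n) = A·(-3)^n.
Try constant particular solution a_p = K: K = -3K - 8 ⇒ K = -2.
General: a(n) = A·(-3)^n - 2.
Apply a(0) = -6: A - 2 = -6 ⇒ A = -4.
So a(n) = - 4 \left(-3\right)^{n} - 2.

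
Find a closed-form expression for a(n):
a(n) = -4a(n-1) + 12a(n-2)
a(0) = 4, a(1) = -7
Characteristic equation: x² + 4x - 12 = 0, which factors as (x - (2))(x - (-6)) = 0.
Roots r₁ = 2, r₂ = -6 (distinct).
General solution: a(n) = A·(2)^n + B·(-6)^n.
From a(0) = 4: A + B = 4.
From a(1) = -7: 2A - 6B = -7.
Solving: A = \frac{17}{8}, B = \frac{15}{8}.
So a(n) = \frac{15 \left(-6\right)^{n}}{8} + \frac{17 \cdot 2^{n}}{8}.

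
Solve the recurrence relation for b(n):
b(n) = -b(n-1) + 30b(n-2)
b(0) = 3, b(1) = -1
Characteristic equation: x² + x - 30 = 0, which factors as (x - (5))(x - (-6)) = 0.
Roots r₁ = 5, r₂ = -6 (distinct).
General solution: b(n) = A·(5)^n + B·(-6)^n.
From b(0) = 3: A + B = 3.
From b(1) = -1: 5A - 6B = -1.
Solving: A = \frac{17}{11}, B = \frac{16}{11}.
So b(n) = \frac{16 \left(-6\right)^{n}}{11} + \frac{17 \cdot 5^{n}}{11}.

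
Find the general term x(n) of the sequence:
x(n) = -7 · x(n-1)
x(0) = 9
Pure geometric recurrence with ratio -7.
By induction x(n) = x(0) · (-7)^n = 9 \left(-7\right)^{n}.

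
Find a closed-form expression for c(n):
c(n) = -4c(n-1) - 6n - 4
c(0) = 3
First-order linear with linear forcing.
Homogeneous solution: c_h(n) = A·(-4)^n.
Try particular c_p(n) = pn + q. Substituting:
  pn + q = -4(p(n-1) + q) - 6n - 4.
Matching the n-coefficient: p = -4p - 6 ⇒ p = - \frac{6}{5}.
Matching constants: q = 4p - 4q - 4 ⇒ q = - \frac{44}{25}.
General: c(n) = A·(-4)^n - \frac{6 n}{5} - \frac{44}{25}.
Apply c(0) = 3: A - \frac{44}{25} = 3 ⇒ A = \frac{119}{25}.
So c(n) = \frac{119 \left(-4\right)^{n}}{25} - \frac{6 n}{5} - \frac{44}{25}.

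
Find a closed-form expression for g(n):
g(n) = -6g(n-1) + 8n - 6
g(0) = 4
First-order linear with linear forcing.
Homogeneous solution: g_h(n) = A·(-6)^n.
Try particular g_p(n) = pn + q. Substituting:
  pn + q = -6(p(n-1) + q) + 8n - 6.
Matching the n-coefficient: p = -6p + 8 ⇒ p = \frac{8}{7}.
Matching constants: q = 6p - 6q - 6 ⇒ q = \frac{6}{49}.
General: g(n) = A·(-6)^n + \frac{8 n}{7} + \frac{6}{49}.
Apply g(0) = 4: A + \frac{6}{49} = 4 ⇒ A = \frac{190}{49}.
So g(n) = \frac{190 \left(-6\right)^{n}}{49} + \frac{8 n}{7} + \frac{6}{49}.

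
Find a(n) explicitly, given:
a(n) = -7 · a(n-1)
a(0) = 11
Pure geometric recurrence with ratio -7.
By induction a(n) = a(0) · (-7)^n = 11 \left(-7\right)^{n}.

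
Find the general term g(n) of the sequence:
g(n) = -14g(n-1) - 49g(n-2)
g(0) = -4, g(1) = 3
Characteristic equation: x² + 14x + 49 = 0, which is (x - (-7))².
Repeated root r = -7.
General solution: g(n) = (A + Bn)·(-7)^n.
From g(0) = -4: A = -4.
From g(1) = 3: (A + B)·(-7) = 3 ⇒ B = \frac{25}{7}.
So g(n) = \left(\frac{25 n}{7} - 4\right) \cdot (-7)^n.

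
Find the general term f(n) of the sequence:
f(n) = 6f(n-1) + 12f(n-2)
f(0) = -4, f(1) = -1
Characteristic equation: x² - 6x - 12 = 0.
Discriminant Δ = (6)² + 4·(12) = 84.
Roots r₁,₂ = (6 ± √84)/2, so r₁ = 3 + \sqrt{21}, r₂ = 3 - \sqrt{21}.
General solution: f(n) = A·r₁^n + B·r₂^n.
From the initial conditions, A + B = -4 and r₁A + r₂B = -1.
Since r₁ - r₂ = √84: A = (-1 - (-4)r₂)/√84 = -2 + \frac{11 \sqrt{21}}{42}, and B = -4 - A = -2 - \frac{11 \sqrt{21}}{42}.
So f(n) = \left(-2 + \frac{11 \sqrt{21}}{42}\right)\left(3 + \sqrt{21}\right)^n + \left(-2 - \frac{11 \sqrt{21}}{42}\right)\left(3 - \sqrt{21}\right)^n.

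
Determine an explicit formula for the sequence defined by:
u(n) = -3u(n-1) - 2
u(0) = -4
First-order linear non-homogeneous.
Homogeneous solution: u_h(n) = A·(-3)^n.
Try constant particular solution u_p = K: K = -3K - 2 ⇒ K = - \frac{1}{2}.
General: u(n) = A·(-3)^n - \frac{1}{2}.
Apply u(0) = -4: A - \frac{1}{2} = -4 ⇒ A = - \frac{7}{2}.
So u(n) = - \frac{7 \left(-3\right)^{n}}{2} - \frac{1}{2}.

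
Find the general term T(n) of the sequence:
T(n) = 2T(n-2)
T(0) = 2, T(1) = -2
Characteristic equation: x² - 2 = 0.
Discriminant Δ = (0)² + 4·(2) = 8.
Roots r₁,₂ = (0 ± √8)/2, so r₁ = \sqrt{2}, r₂ = - \sqrt{2}.
General solution: T(n) = A·r₁^n + B·r₂^n.
From the initial conditions, A + B = 2 and r₁A + r₂B = -2.
Since r₁ - r₂ = √8: A = (-2 - (2)r₂)/√8 = 1 - \frac{\sqrt{2}}{2}, and B = 2 - A = \frac{\sqrt{2}}{2} + 1.
So T(n) = \left(1 - \frac{\sqrt{2}}{2}\right)\left(\sqrt{2}\right)^n + \left(\frac{\sqrt{2}}{2} + 1\right)\left(- \sqrt{2}\right)^n.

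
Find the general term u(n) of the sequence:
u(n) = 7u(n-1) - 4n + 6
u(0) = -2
First-order linear with linear forcing.
Homogeneous solution: u_h(n) = A·(7)^n.
Try particular u_p(n) = pn + q. Substituting:
  pn + q = 7(p(n-1) + q) - 4n + 6.
Matching the n-coefficient: p = 7p - 4 ⇒ p = \frac{2}{3}.
Matching constants: q = -7p + 7q + 6 ⇒ q = - \frac{2}{9}.
General: u(n) = A·(7)^n + \frac{2 n}{3} - \frac{2}{9}.
Apply u(0) = -2: A - \frac{2}{9} = -2 ⇒ A = - \frac{16}{9}.
So u(n) = - \frac{16 \cdot 7^{n}}{9} + \frac{2 n}{3} - \frac{2}{9}.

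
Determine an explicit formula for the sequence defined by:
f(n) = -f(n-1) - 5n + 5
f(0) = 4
First-order linear with linear forcing.
Homogeneous solution: f_h(n) = A·(-1)^n.
Try particular f_p(n) = pn + q. Substituting:
  pn + q = -(p(n-1) + q) - 5n + 5.
Matching the n-coefficient: p = -p - 5 ⇒ p = - \frac{5}{2}.
Matching constants: q = p - q + 5 ⇒ q = \frac{5}{4}.
General: f(n) = A·(-1)^n - \frac{5 n}{2} + \frac{5}{4}.
Apply f(0) = 4: A + \frac{5}{4} = 4 ⇒ A = \frac{11}{4}.
So f(n) = \frac{11 \left(-1\right)^{n}}{4} - \frac{5 n}{2} + \frac{5}{4}.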